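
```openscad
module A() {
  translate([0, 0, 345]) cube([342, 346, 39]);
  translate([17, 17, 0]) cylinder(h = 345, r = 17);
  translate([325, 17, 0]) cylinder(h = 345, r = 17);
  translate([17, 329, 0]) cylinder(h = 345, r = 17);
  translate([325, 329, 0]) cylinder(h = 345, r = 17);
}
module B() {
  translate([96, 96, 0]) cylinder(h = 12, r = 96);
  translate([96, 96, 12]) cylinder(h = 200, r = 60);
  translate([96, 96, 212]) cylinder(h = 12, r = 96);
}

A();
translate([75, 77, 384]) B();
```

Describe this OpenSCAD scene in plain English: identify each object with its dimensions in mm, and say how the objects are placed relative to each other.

A is a four-legged stool. The seat is a 342×346×39 mm slab whose top surface is at z = 384 mm; four round legs, each 34 mm in diameter, run from the floor (z = 0) to the underside of the seat, each leg's axis is inset half a diameter from the nearest pair of seat edges (so the leg's bounding box is flush with the corner).

B is a spool: two coaxial disc flanges of radius 96 mm and thickness 12 mm, joined by a core cylinder of radius 60 mm and height 200 mm. The lower flange rests on z = 0 and the three cylinders share a vertical axis.

The spool is on top of the stool, centred.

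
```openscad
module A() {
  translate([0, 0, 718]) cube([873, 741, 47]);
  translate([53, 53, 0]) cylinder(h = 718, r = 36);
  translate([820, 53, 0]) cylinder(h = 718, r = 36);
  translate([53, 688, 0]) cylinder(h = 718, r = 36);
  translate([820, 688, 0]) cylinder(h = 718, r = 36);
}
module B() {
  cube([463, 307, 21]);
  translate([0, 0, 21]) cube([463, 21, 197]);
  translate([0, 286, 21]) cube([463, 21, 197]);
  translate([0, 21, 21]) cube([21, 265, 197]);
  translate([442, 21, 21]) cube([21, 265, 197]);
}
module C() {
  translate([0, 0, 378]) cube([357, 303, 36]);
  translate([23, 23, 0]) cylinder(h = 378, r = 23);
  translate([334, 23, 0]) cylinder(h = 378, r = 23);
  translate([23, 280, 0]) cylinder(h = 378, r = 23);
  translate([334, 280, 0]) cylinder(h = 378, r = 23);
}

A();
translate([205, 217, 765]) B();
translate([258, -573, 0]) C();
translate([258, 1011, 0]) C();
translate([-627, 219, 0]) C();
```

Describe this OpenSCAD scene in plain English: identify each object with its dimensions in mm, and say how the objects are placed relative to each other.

A is a table: top 873 mm (x) × 741 mm (y), 47 mm thick, upper face at z = 765 mm, on four round legs of 72 mm diameter, each leg's bounding box inset 17 mm from the nearest pair of top edges, running from z = 0 to the bottom of the top.

B is an open storage box with external size 463×307×218 mm and wall thickness 21 mm (the base is also 21 mm thick). The base covers the whole footprint; the four walls stand on the base, with the y-facing walls full-width and the x-facing walls fitting between their inner faces.

C is a simple wooden stool: a rectangular seat 357 mm (x) by 303 mm (y), 36 mm thick, top face at z = 414 mm, on four round legs, each 46 mm in diameter. The legs rest on z = 0, each leg's axis is inset half a diameter from the nearest pair of seat edges (so the leg's bounding box is flush with the corner).

The open box is on top of the table, centred. Three stools sit around the table at the −y, +y, −x sides.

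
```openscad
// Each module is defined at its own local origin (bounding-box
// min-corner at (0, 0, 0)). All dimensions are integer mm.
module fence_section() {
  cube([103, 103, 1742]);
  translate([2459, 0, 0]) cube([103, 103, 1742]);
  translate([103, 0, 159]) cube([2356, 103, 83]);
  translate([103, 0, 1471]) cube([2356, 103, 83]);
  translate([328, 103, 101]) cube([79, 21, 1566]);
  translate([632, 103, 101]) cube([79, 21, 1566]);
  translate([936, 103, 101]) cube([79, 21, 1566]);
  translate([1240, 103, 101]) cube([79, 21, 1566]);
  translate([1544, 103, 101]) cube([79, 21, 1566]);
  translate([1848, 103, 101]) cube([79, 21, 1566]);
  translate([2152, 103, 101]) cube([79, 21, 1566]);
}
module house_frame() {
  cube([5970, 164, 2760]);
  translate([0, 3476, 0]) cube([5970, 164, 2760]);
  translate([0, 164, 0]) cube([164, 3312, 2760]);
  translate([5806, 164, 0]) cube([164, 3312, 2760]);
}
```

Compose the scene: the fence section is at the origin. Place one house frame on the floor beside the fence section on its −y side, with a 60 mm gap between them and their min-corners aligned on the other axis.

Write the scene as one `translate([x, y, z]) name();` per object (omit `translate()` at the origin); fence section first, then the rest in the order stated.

fence_section();
translate([0, -3700, 0]) house_frame();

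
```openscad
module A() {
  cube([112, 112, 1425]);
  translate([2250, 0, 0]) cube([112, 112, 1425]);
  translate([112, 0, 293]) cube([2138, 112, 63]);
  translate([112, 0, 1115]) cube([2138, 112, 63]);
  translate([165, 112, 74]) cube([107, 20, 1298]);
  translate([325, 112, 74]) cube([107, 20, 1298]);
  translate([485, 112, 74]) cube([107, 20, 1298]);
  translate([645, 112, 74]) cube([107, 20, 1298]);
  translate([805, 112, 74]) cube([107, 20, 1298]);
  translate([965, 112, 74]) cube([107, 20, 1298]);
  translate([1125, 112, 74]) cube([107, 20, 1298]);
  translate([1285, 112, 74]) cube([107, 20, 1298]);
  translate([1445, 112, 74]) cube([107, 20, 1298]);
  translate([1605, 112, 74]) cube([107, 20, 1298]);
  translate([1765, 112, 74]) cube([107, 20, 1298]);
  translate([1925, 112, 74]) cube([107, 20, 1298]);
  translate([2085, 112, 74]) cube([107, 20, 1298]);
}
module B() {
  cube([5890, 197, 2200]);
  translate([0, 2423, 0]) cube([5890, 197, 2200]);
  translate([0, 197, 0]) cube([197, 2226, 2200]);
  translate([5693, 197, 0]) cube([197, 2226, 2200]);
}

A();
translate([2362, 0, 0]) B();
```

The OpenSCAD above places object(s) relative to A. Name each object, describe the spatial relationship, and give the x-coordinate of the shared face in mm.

A is a fence section. B is a house frame. The house frame is against the fence section's +x side, with their −y faces flush. The x-coordinate of the shared face is 2362 mm.

The fence section's +x face and the house frame's −x face are both at x = 2362 mm.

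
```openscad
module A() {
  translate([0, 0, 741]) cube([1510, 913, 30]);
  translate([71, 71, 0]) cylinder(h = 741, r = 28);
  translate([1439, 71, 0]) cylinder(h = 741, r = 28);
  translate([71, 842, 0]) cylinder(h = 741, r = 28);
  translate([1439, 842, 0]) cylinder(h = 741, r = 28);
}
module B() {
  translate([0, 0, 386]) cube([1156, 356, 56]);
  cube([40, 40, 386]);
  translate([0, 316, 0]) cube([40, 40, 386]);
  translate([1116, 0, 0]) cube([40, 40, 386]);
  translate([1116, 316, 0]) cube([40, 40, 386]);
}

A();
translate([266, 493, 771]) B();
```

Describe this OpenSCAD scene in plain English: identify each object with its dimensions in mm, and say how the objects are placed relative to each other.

A is a table with a 1510×913 mm rectangular top, 30 mm thick, top surface at z = 771 mm, supported by four round legs of 56 mm diameter, each leg's bounding box inset 43 mm from the nearest pair of top edges, running from the floor.

B is a long wooden bench with a 1156 mm (x) × 356 mm (y) seat, 56 mm thick, its top surface 442 mm above the floor. Four 40 mm square legs at the seat corners, flush with the edges, run from z = 0 to the seat underside.

The bench is on top of the table.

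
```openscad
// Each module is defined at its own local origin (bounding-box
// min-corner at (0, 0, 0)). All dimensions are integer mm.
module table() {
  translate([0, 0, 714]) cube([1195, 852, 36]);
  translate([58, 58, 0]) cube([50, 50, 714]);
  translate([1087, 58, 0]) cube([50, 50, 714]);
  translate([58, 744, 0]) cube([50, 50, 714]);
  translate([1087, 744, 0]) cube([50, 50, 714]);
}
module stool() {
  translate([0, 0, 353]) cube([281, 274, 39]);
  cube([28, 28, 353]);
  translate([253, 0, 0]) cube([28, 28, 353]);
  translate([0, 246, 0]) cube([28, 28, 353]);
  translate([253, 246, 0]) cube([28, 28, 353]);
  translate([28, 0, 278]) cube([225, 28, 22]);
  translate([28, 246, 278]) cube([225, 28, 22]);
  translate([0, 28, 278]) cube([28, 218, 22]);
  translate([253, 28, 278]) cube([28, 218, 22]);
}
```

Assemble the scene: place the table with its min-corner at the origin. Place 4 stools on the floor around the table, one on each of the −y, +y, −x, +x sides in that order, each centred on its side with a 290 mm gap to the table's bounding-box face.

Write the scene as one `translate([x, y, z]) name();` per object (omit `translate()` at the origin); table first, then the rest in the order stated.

table();
translate([457, -564, 0]) stool();
translate([457, 1142, 0]) stool();
translate([-571, 289, 0]) stool();
translate([1485, 289, 0]) stool();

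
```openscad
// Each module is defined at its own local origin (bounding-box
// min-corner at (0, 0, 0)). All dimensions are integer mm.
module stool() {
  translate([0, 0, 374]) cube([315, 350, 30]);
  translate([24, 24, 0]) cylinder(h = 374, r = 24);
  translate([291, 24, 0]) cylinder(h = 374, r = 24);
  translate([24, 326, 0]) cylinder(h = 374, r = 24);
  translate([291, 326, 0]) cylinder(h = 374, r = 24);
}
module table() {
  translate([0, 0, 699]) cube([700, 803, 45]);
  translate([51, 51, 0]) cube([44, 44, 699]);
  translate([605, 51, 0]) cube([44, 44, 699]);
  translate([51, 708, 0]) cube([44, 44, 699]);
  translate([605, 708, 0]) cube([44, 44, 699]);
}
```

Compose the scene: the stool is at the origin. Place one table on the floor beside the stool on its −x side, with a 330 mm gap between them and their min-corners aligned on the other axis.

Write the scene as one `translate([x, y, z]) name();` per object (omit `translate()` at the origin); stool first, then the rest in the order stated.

stool();
translate([-1030, 0, 0]) table();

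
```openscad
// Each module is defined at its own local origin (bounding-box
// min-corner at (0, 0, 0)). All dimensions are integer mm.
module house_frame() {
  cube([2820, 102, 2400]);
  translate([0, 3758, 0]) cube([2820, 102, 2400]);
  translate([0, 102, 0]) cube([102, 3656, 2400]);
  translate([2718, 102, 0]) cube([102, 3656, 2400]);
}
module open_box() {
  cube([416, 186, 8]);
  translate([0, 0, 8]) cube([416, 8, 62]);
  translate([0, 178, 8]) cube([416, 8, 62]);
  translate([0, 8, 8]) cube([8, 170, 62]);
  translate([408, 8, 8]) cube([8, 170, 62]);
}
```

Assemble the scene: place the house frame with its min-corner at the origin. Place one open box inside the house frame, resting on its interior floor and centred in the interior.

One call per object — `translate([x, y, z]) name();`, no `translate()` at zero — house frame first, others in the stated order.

house_frame();
translate([1202, 1837, 0]) open_box();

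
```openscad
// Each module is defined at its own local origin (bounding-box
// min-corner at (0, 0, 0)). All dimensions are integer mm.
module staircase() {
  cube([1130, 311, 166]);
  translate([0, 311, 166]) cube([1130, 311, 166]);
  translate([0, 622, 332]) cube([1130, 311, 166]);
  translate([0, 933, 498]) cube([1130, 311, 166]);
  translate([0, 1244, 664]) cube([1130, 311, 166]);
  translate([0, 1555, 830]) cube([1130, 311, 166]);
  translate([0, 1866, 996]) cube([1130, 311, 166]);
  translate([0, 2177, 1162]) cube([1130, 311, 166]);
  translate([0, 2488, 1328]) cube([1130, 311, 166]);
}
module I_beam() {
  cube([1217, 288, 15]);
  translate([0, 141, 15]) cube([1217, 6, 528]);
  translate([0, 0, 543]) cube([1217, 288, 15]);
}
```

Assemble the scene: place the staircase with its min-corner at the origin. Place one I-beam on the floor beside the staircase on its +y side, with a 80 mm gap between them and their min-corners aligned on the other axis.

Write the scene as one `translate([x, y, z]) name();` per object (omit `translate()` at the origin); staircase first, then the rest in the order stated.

staircase();
translate([0, 2879, 0]) I_beam();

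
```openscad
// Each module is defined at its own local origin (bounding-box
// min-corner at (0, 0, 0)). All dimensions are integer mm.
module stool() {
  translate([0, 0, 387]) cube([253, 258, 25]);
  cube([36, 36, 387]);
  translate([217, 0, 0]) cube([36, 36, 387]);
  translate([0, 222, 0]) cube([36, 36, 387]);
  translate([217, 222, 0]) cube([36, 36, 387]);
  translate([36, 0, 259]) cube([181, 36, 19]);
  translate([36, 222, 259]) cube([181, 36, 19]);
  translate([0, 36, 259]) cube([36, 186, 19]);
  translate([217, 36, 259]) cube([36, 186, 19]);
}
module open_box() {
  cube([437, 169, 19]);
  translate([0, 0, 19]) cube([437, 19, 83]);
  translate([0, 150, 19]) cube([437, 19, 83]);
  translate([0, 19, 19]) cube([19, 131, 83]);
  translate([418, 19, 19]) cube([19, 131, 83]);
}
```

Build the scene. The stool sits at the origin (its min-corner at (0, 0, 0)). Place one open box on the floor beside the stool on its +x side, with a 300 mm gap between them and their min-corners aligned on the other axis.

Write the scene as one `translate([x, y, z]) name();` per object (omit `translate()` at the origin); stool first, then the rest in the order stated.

stool();
translate([553, 0, 0]) open_box();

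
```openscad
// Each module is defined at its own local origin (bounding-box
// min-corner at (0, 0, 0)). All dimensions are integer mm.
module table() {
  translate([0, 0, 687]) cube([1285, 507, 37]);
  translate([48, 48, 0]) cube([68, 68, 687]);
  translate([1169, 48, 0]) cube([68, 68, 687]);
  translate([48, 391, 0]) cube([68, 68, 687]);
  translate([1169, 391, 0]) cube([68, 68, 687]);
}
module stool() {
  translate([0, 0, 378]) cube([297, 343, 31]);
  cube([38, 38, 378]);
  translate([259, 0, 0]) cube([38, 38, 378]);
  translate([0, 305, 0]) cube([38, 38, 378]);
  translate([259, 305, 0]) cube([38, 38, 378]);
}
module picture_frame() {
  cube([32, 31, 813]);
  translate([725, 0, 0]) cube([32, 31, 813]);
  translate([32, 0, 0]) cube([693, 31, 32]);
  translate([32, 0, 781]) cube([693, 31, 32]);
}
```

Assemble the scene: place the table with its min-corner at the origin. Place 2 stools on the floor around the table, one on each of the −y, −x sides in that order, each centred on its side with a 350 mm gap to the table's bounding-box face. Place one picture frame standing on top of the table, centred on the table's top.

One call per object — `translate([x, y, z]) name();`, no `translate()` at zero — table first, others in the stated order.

table();
translate([494, -693, 0]) stool();
translate([-647, 82, 0]) stool();
translate([264, 238, 724]) picture_frame();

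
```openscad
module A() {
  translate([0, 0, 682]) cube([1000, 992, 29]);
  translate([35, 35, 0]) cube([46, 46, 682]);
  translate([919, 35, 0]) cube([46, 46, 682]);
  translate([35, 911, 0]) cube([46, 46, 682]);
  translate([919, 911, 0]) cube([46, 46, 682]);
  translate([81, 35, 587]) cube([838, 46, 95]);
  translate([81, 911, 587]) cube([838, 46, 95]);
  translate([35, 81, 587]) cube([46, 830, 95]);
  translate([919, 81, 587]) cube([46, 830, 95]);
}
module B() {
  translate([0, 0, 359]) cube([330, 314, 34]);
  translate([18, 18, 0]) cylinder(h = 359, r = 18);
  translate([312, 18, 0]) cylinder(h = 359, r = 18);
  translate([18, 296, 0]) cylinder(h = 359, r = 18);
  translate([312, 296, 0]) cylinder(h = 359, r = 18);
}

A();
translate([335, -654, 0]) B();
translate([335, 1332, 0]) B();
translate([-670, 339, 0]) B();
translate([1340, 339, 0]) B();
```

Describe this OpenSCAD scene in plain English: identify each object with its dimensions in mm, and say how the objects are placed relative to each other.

A is a table with a 1000×992 mm rectangular top, 29 mm thick, top surface at z = 711 mm, supported by four 46×46 mm square legs, each inset 35 mm from the nearest pair of top edges, running from the floor. Four apron rails, 46 mm thick and 95 mm tall, run between adjacent legs with their top edges flush with the underside of the top and their outer faces flush with the legs' outer faces.

B is a simple wooden stool: a rectangular seat 330 mm (x) by 314 mm (y), 34 mm thick, top face at z = 393 mm, on four round legs, each 36 mm in diameter. The legs rest on z = 0, each leg's axis is inset half a diameter from the nearest pair of seat edges (so the leg's bounding box is flush with the corner).

Four stools sit around the table at the −y, +y, −x, +x sides.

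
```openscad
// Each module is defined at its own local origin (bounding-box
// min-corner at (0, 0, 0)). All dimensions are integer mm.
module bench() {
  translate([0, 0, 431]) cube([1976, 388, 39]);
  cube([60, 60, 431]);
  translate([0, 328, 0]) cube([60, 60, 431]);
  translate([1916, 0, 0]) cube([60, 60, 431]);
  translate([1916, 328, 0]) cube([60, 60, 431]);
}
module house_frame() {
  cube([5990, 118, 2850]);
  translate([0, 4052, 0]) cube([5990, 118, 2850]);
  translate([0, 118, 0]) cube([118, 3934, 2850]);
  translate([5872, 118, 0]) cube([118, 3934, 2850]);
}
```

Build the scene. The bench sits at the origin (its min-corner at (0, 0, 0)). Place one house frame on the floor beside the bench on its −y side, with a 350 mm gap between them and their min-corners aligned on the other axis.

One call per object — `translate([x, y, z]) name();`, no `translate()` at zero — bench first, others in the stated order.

bench();
translate([0, -4520, 0]) house_frame();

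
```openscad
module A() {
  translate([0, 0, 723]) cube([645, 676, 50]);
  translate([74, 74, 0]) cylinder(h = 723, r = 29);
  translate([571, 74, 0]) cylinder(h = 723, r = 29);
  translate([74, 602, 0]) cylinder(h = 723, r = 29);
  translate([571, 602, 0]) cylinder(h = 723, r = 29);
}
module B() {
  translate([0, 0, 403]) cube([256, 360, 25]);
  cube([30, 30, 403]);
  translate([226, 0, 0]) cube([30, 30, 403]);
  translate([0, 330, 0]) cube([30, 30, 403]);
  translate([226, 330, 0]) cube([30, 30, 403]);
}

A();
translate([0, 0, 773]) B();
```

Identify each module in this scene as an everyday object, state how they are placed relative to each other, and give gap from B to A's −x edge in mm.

The stool's min-x is at 0; the table's min-x is 0; gap = 0 mm.

A is a table. B is a stool. The stool is on top of the table. The gap from the stool to the table's −x edge is 0 mm.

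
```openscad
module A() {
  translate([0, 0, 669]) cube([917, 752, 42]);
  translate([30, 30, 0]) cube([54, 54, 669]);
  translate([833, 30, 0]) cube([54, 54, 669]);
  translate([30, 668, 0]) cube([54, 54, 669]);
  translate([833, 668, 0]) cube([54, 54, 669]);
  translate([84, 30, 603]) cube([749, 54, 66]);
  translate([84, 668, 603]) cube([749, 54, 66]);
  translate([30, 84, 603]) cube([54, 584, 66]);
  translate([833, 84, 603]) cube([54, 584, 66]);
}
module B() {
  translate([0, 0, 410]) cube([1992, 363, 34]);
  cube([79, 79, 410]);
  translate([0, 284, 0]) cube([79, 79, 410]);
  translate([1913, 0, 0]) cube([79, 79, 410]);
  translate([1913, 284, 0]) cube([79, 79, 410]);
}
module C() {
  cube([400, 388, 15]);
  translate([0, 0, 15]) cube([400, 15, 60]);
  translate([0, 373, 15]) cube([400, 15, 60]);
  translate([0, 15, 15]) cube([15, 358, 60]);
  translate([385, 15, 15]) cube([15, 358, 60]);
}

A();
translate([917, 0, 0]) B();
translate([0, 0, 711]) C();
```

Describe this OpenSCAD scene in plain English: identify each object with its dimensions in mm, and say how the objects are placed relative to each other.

A is a rectangular dining table. The top is 917×752×42 mm with its upper surface at z = 711 mm. It stands on four 54×54 mm square legs, each inset 30 mm from the nearest pair of top edges, running from the floor to the underside of the top. Four apron rails, 54 mm thick and 66 mm tall, run between adjacent legs with their top edges flush with the underside of the top and their outer faces flush with the legs' outer faces.

B is a long wooden bench with a 1992 mm (x) × 363 mm (y) seat, 34 mm thick, its top surface 444 mm above the floor. Four 79 mm square legs at the seat corners, flush with the edges, run from z = 0 to the seat underside.

C is an open storage box with external size 400×388×75 mm and wall thickness 15 mm (the base is also 15 mm thick). The base covers the whole footprint; the four walls stand on the base, with the y-facing walls full-width and the x-facing walls fitting between their inner faces.

The bench is against the table's +x side, with their −y faces flush. The open box is on top of the table.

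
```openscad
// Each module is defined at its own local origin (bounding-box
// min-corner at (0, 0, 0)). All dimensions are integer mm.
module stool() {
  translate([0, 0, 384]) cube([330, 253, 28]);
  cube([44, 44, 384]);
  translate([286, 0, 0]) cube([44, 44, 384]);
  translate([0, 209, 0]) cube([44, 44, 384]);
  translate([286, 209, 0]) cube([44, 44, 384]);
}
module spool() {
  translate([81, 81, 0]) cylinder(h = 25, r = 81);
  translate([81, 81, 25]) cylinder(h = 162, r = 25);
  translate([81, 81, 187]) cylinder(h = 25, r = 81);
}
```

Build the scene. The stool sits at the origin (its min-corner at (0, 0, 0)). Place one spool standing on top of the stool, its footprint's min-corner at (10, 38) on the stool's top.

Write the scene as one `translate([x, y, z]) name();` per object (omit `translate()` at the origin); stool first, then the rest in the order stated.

stool();
translate([10, 38, 412]) spool();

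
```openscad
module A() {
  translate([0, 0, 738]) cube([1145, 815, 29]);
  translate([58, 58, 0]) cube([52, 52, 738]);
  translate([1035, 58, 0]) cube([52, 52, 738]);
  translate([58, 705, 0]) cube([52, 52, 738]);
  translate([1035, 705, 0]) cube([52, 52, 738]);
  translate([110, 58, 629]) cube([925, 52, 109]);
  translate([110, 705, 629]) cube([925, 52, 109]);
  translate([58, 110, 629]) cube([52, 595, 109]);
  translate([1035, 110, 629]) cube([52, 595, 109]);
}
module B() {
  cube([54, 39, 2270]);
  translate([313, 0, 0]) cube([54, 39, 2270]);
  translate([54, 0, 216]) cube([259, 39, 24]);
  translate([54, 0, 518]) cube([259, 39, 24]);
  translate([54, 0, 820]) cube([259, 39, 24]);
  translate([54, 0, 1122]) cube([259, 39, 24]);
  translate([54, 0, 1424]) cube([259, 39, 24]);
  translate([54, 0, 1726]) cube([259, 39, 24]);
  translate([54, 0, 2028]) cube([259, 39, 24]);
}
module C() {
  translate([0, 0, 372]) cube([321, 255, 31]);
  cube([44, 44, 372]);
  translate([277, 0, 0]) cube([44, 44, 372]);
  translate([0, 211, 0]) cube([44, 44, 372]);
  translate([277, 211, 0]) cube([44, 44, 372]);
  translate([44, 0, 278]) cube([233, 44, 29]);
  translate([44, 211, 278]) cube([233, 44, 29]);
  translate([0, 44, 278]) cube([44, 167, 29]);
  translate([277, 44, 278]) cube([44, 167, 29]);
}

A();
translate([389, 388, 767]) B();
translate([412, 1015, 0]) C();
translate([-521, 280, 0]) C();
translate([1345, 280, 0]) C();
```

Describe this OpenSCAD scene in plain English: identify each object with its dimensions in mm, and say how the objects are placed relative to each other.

A is a rectangular dining table. The top is 1145×815×29 mm with its upper surface at z = 767 mm. It stands on four 52×52 mm square legs, each inset 58 mm from the nearest pair of top edges, running from the floor to the underside of the top. Four apron rails, 52 mm thick and 109 mm tall, run between adjacent legs with their top edges flush with the underside of the top and their outer faces flush with the legs' outer faces.

B is a straight ladder. Two 54×39 mm vertical rails, 2270 mm tall, stand 367 mm apart (outside-to-outside) with their front faces coplanar on the −y side. 7 rungs, each 39 mm deep and 24 mm tall, span between the inner faces of the rails, front faces flush with the rails. The lowest rung's underside is at z = 216 mm and rungs are spaced 302 mm apart (underside to underside).

C is a simple wooden stool: a rectangular seat 321 mm (x) by 255 mm (y), 31 mm thick, top face at z = 403 mm, on four square legs, each 44×44 mm in cross-section. The legs rest on z = 0, each flush with a corner of the seat. Four stretchers, 44 mm wide and 29 mm tall, connect adjacent legs with their undersides at z = 278 mm, each running between the inner faces of the legs it joins and aligned with the legs' outer faces on the other axis.

The ladder is on top of the table, centred. Three stools sit around the table at the +y, −x, +x sides.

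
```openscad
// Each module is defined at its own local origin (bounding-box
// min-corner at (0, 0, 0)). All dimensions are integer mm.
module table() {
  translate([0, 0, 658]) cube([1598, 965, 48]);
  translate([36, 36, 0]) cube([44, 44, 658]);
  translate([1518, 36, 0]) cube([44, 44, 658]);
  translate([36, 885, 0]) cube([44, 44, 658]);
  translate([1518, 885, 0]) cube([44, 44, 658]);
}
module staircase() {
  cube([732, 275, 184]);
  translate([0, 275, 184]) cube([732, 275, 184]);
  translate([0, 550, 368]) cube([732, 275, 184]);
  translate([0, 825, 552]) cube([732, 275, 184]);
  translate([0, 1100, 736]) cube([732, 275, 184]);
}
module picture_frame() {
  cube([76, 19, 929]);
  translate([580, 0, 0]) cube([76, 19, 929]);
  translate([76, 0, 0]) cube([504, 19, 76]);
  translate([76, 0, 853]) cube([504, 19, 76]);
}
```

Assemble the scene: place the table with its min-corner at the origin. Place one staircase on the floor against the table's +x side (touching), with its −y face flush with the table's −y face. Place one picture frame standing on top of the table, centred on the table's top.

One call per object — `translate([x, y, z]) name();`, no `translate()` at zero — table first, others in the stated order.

table();
translate([1598, 0, 0]) staircase();
translate([471, 473, 706]) picture_frame();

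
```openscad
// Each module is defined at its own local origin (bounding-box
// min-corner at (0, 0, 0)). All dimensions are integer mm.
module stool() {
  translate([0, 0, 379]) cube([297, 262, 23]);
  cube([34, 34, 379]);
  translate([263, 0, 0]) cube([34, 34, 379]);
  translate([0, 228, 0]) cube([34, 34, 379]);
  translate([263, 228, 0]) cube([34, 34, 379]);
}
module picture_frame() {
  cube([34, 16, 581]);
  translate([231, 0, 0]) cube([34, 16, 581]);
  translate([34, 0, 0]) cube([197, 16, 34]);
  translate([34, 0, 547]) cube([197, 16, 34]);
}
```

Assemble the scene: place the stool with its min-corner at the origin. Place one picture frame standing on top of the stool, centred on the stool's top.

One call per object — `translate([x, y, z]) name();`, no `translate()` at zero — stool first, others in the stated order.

stool();
translate([16, 123, 402]) picture_frame();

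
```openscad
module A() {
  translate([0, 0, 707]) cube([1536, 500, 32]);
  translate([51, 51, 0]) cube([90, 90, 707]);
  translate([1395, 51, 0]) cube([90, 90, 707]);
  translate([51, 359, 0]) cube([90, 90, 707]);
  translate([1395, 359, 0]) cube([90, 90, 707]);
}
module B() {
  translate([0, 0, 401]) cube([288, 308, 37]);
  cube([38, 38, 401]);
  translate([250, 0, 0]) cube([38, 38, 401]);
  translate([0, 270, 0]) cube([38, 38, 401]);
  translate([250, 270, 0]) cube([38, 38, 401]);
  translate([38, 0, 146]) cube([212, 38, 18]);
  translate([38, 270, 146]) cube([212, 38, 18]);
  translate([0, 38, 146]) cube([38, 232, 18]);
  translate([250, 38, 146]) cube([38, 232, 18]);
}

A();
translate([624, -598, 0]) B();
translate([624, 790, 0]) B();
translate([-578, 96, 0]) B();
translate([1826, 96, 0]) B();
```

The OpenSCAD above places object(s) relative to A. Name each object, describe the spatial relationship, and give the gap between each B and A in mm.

A is a table. B is a stool. Four stools sit around the table at the −y, +y, −x, +x sides. The gap between each stool and the table is 290 mm.

Each stool's nearest face is 290 mm from the table's bounding box.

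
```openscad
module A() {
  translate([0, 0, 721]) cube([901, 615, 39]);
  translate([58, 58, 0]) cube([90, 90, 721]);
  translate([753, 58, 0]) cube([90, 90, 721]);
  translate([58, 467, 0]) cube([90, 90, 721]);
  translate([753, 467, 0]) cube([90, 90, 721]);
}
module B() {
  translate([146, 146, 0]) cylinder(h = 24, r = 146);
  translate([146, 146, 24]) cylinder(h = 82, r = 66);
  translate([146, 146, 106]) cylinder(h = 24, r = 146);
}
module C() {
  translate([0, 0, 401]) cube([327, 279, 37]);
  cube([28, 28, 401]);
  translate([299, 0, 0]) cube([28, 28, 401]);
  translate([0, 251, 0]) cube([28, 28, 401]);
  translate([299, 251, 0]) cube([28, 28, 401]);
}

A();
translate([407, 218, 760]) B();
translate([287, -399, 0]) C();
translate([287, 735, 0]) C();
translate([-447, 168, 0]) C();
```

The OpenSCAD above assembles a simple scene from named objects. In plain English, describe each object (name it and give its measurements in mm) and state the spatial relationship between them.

A is a table with a 901×615 mm rectangular top, 39 mm thick, top surface at z = 760 mm, supported by four 90×90 mm square legs, each inset 58 mm from the nearest pair of top edges, running from the floor.

B is a spool: two coaxial disc flanges of radius 146 mm and thickness 24 mm, joined by a core cylinder of radius 66 mm and height 82 mm. The lower flange rests on z = 0 and the three cylinders share a vertical axis.

C is a four-legged stool. The seat is 327×279 mm, 37 mm thick, top at z = 438 mm. It stands on four square legs, each 28×28 mm in cross-section, from z = 0 to the seat underside, each flush with a corner of the seat.

The spool is on top of the table. Three stools sit around the table at the −y, +y, −x sides.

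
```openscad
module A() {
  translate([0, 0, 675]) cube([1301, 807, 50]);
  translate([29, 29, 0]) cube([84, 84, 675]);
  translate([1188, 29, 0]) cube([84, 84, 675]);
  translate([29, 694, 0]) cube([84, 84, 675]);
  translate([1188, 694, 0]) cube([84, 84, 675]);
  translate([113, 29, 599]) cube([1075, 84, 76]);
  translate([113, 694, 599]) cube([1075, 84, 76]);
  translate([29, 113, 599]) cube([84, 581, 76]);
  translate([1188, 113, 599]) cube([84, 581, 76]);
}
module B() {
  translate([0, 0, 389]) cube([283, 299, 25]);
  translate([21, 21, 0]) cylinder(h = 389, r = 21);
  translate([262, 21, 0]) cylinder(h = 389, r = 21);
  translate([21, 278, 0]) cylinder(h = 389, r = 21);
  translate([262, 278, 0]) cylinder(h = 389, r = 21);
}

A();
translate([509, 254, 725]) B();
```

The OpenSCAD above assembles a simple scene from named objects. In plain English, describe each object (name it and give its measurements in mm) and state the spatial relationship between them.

A is a table with a 1301×807 mm rectangular top, 50 mm thick, top surface at z = 725 mm, supported by four 84×84 mm square legs, each inset 29 mm from the nearest pair of top edges, running from the floor. Four apron rails, 84 mm thick and 76 mm tall, run between adjacent legs with their top edges flush with the underside of the top and their outer faces flush with the legs' outer faces.

B is a four-legged stool. The seat is 283×299 mm, 25 mm thick, top at z = 414 mm. It stands on four round legs, each 42 mm in diameter, from z = 0 to the seat underside, each leg's axis is inset half a diameter from the nearest pair of seat edges (so the leg's bounding box is flush with the corner).

The stool is on top of the table, centred.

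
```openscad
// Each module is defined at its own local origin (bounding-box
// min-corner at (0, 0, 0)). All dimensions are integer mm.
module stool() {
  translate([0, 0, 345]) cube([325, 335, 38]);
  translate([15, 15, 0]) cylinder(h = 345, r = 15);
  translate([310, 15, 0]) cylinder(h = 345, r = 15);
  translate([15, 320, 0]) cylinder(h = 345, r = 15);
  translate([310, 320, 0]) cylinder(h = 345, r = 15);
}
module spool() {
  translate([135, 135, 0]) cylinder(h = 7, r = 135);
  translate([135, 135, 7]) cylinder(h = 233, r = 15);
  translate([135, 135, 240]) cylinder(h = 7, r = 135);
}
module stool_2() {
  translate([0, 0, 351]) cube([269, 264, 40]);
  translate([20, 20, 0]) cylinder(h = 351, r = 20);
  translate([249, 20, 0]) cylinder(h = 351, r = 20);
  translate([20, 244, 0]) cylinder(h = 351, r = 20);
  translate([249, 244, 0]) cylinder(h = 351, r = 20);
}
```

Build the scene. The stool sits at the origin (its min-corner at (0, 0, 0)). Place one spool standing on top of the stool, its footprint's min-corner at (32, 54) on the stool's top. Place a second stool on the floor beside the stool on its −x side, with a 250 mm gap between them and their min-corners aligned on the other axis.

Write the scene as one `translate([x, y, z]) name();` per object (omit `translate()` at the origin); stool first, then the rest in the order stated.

stool();
translate([32, 54, 383]) spool();
translate([-519, 0, 0]) stool_2();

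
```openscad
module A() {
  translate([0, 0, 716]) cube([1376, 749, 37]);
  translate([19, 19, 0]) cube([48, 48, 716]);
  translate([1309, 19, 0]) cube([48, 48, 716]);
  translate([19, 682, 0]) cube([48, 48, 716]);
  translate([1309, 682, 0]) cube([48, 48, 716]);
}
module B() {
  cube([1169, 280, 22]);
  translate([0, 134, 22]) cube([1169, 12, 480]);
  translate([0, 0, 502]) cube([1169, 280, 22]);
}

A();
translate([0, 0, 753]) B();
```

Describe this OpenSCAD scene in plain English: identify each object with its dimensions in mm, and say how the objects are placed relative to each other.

A is a table: top 1376 mm (x) × 749 mm (y), 37 mm thick, upper face at z = 753 mm, on four 48×48 mm square legs, each inset 19 mm from the nearest pair of top edges, running from z = 0 to the bottom of the top.

B is an I-beam lying along x, 1169 mm long. Overall section height 524 mm. Two flanges 280 mm wide (y) and 22 mm thick, one on the floor and one at the top; a web 12 mm thick runs between them, centred on the flange width.

The I-beam is on top of the table.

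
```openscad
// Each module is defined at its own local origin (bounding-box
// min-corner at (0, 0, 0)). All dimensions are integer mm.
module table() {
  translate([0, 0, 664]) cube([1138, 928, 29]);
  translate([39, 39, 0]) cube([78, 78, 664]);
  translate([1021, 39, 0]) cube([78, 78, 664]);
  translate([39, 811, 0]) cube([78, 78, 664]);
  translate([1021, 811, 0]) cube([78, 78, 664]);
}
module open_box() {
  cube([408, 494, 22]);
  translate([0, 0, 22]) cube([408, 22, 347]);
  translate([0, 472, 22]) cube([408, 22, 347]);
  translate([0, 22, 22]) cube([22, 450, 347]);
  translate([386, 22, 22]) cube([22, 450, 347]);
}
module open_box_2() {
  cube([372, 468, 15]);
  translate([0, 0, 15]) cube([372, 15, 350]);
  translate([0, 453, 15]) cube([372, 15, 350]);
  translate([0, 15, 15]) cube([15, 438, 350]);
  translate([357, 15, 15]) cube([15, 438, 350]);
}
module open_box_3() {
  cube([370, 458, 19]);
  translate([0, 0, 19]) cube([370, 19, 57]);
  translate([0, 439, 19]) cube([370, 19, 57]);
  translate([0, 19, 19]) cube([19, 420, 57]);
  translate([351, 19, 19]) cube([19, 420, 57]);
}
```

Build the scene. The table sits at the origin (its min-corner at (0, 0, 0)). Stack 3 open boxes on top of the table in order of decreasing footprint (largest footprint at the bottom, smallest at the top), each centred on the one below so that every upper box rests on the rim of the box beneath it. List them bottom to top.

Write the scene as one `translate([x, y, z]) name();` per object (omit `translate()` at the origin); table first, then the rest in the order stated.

table();
translate([365, 217, 693]) open_box();
translate([383, 230, 1062]) open_box_2();
translate([384, 235, 1427]) open_box_3();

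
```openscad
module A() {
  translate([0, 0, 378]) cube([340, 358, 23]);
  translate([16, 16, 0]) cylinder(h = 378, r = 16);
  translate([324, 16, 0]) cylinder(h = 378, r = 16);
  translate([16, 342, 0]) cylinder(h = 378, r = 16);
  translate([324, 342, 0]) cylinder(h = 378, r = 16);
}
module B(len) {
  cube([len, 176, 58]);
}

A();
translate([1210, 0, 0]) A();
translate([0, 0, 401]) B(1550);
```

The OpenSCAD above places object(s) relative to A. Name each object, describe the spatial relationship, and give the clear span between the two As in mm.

Second stool starts at x = 1210; first ends at x = 340; clear span = 1210 − 340 = 870 mm.

A is a stool. B is a beam. A beam spans the tops of two stools. The clear span between the two stools is 870 mm.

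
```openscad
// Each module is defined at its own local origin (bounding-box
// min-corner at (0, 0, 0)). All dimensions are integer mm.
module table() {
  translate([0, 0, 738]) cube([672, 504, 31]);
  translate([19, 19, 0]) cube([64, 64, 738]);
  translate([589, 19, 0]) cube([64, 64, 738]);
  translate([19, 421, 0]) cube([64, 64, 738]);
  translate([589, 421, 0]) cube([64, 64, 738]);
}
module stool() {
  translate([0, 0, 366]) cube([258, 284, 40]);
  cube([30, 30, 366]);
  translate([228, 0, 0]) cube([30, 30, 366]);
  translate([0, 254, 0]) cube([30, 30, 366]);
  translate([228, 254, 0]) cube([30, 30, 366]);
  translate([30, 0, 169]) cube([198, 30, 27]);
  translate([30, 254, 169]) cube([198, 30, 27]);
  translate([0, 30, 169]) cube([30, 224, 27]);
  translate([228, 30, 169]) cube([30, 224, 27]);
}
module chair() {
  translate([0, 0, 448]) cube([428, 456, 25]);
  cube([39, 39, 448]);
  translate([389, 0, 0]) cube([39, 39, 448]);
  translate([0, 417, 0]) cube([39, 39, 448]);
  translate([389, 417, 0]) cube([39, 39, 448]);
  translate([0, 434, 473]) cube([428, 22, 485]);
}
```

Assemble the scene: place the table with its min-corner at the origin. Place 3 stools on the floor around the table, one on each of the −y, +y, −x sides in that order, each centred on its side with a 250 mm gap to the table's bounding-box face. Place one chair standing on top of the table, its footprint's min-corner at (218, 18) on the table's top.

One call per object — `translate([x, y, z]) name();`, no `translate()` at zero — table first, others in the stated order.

table();
translate([207, -534, 0]) stool();
translate([207, 754, 0]) stool();
translate([-508, 110, 0]) stool();
translate([218, 18, 769]) chair();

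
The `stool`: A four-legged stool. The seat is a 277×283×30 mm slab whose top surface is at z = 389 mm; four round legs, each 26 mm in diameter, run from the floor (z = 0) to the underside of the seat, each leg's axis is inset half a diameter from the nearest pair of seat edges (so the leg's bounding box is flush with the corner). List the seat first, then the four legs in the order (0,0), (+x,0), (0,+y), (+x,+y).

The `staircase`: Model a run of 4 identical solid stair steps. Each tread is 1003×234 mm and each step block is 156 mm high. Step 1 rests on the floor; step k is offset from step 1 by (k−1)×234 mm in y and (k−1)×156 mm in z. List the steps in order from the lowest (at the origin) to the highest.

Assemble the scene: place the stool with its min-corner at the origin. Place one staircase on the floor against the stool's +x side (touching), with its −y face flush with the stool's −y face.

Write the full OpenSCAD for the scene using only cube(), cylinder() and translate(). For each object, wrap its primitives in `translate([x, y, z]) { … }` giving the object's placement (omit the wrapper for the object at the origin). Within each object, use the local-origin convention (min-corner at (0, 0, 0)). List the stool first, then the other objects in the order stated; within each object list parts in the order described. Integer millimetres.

translate([0, 0, 359]) cube([277, 283, 30]);
translate([13, 13, 0]) cylinder(h = 359, r = 13);
translate([264, 13, 0]) cylinder(h = 359, r = 13);
translate([13, 270, 0]) cylinder(h = 359, r = 13);
translate([264, 270, 0]) cylinder(h = 359, r = 13);
translate([277, 0, 0]) {
  cube([1003, 234, 156]);
  translate([0, 234, 156]) cube([1003, 234, 156]);
  translate([0, 468, 312]) cube([1003, 234, 156]);
  translate([0, 702, 468]) cube([1003, 234, 156]);
}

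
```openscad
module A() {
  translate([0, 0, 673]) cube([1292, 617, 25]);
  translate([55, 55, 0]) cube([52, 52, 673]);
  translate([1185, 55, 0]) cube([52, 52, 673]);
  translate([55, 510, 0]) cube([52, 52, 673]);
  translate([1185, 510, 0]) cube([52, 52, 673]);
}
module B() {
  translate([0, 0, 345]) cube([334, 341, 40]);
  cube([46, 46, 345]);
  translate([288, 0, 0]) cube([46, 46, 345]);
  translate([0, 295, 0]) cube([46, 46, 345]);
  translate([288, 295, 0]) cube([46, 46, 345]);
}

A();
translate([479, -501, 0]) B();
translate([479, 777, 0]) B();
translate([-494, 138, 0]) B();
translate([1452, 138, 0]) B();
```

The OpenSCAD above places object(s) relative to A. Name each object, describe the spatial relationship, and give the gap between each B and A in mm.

A is a table. B is a stool. Four stools sit around the table at the −y, +y, −x, +x sides. The gap between each stool and the table is 160 mm.

Each stool's nearest face is 160 mm from the table's bounding box.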